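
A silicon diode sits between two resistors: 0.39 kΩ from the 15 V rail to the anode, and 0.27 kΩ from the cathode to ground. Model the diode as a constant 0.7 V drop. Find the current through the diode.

I ≈ 22 mA

The two resistors are in series with the diode, so KVL gives 15 = I·0.39 + 0.7 + I·0.27.
I = (15 − 0.7) / (0.39 + 0.27) kΩ = 14.3 / 0.66 = 21.7 mA.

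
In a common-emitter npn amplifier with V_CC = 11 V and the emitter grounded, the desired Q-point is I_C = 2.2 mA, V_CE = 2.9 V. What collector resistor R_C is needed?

R_C ≈ 3.7 kΩ

Collector loop: V_CC = I_C·R_C + V_CE.
R_C = (V_CC − V_CE)/I_C = (11 − 2.9)/2.2 = 3.68 kΩ.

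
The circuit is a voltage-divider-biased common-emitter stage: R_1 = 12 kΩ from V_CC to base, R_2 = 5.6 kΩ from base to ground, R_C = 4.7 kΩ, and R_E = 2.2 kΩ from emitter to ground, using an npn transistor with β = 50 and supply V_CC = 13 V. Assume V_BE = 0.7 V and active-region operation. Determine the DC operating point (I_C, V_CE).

I_C ≈ 1.5 mA, V_CE ≈ 2.7 V

Thevenize the base divider: V_Th = V_CC·R_2/(R_1+R_2) = 13×5.6/17.6 = 4.14 V, R_Th = R_1‖R_2 = 3.82 kΩ.
Base-emitter loop: V_Th = I_B·R_Th + V_BE + (β+1)I_B·R_E, so I_B = (4.14 − 0.7) / (3.82 + 51×2.2) = 0.0296 mA.
I_C = β·I_B = 50×0.0296 = 1.48 mA, and I_E = (β+1)I_B = 1.51 mA.
V_CE = V_CC − I_C·R_C − I_E·R_E = 13 − 1.48×4.7 − 1.51×2.2 = 2.72 V.
V_CE = 2.72 V > 0.2 V confirms active-region operation.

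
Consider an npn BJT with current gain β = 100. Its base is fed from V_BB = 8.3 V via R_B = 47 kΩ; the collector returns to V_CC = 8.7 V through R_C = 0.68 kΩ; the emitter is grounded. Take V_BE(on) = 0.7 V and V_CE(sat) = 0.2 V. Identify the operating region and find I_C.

Assume active: I_B = (8.3 − 0.7)/47 = 0.162 mA, giving I_C = β·I_B = 16.2 mA.
But then V_CE = 8.7 − 16.2×0.68 = -2.3 V < V_CE(sat) = 0.2 V — impossible in the active region.
So the transistor is saturated. With V_CE = 0.2 V, I_C = (V_CC − 0.2)/R_C = 8.5/0.68 = 12.5 mA.
Check: β·I_B = 16.2 mA > I_C = 12.5 mA, confirming saturation.

saturation; I_C ≈ 12 mA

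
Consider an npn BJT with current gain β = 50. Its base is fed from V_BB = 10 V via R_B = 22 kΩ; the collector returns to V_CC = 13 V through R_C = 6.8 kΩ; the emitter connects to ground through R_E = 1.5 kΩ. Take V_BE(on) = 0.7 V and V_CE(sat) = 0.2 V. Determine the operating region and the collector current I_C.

Assume active: I_B = (10 − 0.7)/(22 + 51×1.5) = 0.0944 mA, I_C = β·I_B = 4.72 mA.
Then V_CE = 13 − 4.72×6.8 − 4.82×1.5 = -26.3 V < 0.2 V — the active assumption fails.
Re-solve with V_CE = 0.2 V. KCL at the emitter: V_E/R_E = (V_BB−0.7−V_E)/R_B + (V_CC−0.2−V_E)/R_C, giving V_E = 2.68 V.
I_C = (V_CC − 0.2 − V_E)/R_C = (12.8 − 2.68)/6.8 = 1.49 mA.
Check: I_B = (9.3 − 2.68)/22 = 0.301 mA, and β·I_B = 15 mA > I_C, confirming saturation.

saturation; I_C ≈ 1.5 mA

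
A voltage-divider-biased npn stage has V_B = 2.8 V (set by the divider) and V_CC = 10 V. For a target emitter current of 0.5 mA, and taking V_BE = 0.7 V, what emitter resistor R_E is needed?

V_E = V_B − V_BE = 2.8 − 0.7 = 2.1 V.
R_E = V_E / I_E = 2.1 / 0.5 = 4.2 kΩ.

R_E ≈ 4.2 kΩ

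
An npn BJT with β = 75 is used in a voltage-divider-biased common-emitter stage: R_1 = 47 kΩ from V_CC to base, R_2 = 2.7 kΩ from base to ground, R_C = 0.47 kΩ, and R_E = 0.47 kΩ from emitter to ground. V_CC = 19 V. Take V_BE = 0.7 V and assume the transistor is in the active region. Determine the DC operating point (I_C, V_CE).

I_C ≈ 0.65 mA, V_CE ≈ 18 V

Thevenize the base divider: V_Th = V_CC·R_2/(R_1+R_2) = 19×2.7/49.7 = 1.03 V, R_Th = R_1‖R_2 = 2.55 kΩ.
Base-emitter loop: V_Th = I_B·R_Th + V_BE + (β+1)I_B·R_E, so I_B = (1.03 − 0.7) / (2.55 + 76×0.47) = 0.00868 mA.
I_C = β·I_B = 75×0.00868 = 0.651 mA, and I_E = (β+1)I_B = 0.66 mA.
V_CE = V_CC − I_C·R_C − I_E·R_E = 19 − 0.651×0.47 − 0.66×0.47 = 18.4 V.
V_CE = 18.4 V > 0.2 V confirms active-region operation.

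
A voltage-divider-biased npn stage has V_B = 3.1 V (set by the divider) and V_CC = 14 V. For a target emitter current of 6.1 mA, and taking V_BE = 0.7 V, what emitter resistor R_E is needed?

R_E ≈ 0.39 kΩ

V_E = V_B − V_BE = 3.1 − 0.7 = 2.4 V.
R_E = V_E / I_E = 2.4 / 6.1 = 0.393 kΩ.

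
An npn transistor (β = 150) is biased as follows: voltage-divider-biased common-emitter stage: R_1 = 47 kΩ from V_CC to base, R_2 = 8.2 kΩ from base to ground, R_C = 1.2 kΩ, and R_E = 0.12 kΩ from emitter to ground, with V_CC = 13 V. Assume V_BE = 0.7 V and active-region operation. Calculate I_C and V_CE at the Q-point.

I_C ≈ 7.4 mA, V_CE ≈ 3.3 V

Thevenize the base divider: V_Th = V_CC·R_2/(R_1+R_2) = 13×8.2/55.2 = 1.93 V, R_Th = R_1‖R_2 = 6.98 kΩ.
Base-emitter loop: V_Th = I_B·R_Th + V_BE + (β+1)I_B·R_E, so I_B = (1.93 − 0.7) / (6.98 + 151×0.12) = 0.049 mA.
I_C = β·I_B = 150×0.049 = 7.36 mA, and I_E = (β+1)I_B = 7.41 mA.
V_CE = V_CC − I_C·R_C − I_E·R_E = 13 − 7.36×1.2 − 7.41×0.12 = 3.28 V.
V_CE = 3.28 V > 0.2 V confirms active-region operation.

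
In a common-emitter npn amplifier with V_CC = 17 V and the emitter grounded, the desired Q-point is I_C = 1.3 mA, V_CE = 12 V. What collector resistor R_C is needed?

Collector loop: V_CC = I_C·R_C + V_CE.
R_C = (V_CC − V_CE)/I_C = (17 − 12)/1.3 = 3.85 kΩ.

R_C ≈ 3.8 kΩ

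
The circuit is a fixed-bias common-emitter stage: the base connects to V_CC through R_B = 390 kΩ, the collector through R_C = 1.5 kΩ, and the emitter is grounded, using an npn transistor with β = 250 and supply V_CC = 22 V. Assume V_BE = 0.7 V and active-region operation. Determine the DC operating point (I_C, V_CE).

I_C ≈ 14 mA, V_CE ≈ 1.5 V

Base loop: V_CC = I_B·R_B + V_BE, so I_B = (22 − 0.7)/390 kΩ = 0.0546 mA.
In the active region I_C = β·I_B = 250 × 0.0546 = 13.7 mA.
Collector loop: V_CE = V_CC − I_C·R_C = 22 − 13.7×1.5 = 1.52 V.
Since V_CE = 1.52 V > V_CE(sat) ≈ 0.2 V, the transistor is in the active region as assumed.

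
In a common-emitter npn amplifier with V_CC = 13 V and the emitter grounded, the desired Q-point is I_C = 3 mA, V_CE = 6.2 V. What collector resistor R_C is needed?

Collector loop: V_CC = I_C·R_C + V_CE.
R_C = (V_CC − V_CE)/I_C = (13 − 6.2)/3 = 2.27 kΩ.

R_C ≈ 2.3 kΩ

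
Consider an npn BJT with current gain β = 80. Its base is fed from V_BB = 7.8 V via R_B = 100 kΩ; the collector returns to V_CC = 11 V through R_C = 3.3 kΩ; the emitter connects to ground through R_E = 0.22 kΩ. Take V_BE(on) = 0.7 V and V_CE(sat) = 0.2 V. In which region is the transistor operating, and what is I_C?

Assume active: I_B = (7.8 − 0.7)/(100 + 81×0.22) = 0.0603 mA, I_C = β·I_B = 4.82 mA.
Then V_CE = 11 − 4.82×3.3 − 4.88×0.22 = -5.98 V < 0.2 V — the active assumption fails.
Re-solve with V_CE = 0.2 V. KCL at the emitter: V_E/R_E = (V_BB−0.7−V_E)/R_B + (V_CC−0.2−V_E)/R_C, giving V_E = 0.688 V.
I_C = (V_CC − 0.2 − V_E)/R_C = (10.8 − 0.688)/3.3 = 3.06 mA.
Check: I_B = (7.1 − 0.688)/100 = 0.0641 mA, and β·I_B = 5.13 mA > I_C, confirming saturation.

saturation; I_C ≈ 3.1 mA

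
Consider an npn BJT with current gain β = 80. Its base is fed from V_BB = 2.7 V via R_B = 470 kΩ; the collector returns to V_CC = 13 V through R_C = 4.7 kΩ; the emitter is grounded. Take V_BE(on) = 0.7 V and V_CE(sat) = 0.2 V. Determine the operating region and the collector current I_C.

active; I_C ≈ 0.34 mA

Assume active. Base-emitter loop: I_B = (V_BB − V_BE)/R_B = (2.7 − 0.7)/470 = 0.00426 mA.
I_C = β·I_B = 80×0.00426 = 0.34 mA.
V_CE = V_CC − I_C·R_C = 13 − 0.34×4.7 = 11.4 V > V_CE(sat), so the active-region assumption holds.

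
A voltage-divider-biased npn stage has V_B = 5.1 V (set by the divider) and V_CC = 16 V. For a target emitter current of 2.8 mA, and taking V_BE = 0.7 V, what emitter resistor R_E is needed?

V_E = V_B − V_BE = 5.1 − 0.7 = 4.4 V.
R_E = V_E / I_E = 4.4 / 2.8 = 1.57 kΩ.

R_E ≈ 1.6 kΩ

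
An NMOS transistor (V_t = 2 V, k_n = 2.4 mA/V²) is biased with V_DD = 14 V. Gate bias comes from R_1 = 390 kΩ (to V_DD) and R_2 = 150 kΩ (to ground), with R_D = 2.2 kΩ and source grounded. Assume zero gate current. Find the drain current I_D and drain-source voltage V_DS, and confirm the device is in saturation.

V_G = V_DD·R_2/(R_1+R_2) = 14×150/540 = 3.89 V. With the source grounded, V_GS = V_G = 3.89 V.
Assume saturation: I_D = (k_n/2)(V_GS − V_t)² = (2.4/2)×(3.89 − 2)² = 1.2×1.89² = 4.28 mA.
V_DS = V_DD − I_D·R_D = 14 − 4.28×2.2 = 4.58 V.
Saturation requires V_DS ≥ V_GS − V_t = 1.89 V; 4.58 ≥ 1.89 ✓.

I_D ≈ 4.3 mA, V_DS ≈ 4.6 V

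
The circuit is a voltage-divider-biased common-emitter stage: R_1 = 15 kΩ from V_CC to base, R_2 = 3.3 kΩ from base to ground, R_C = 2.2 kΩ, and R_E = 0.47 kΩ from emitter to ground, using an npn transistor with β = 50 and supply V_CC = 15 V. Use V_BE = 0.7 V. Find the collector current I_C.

I_C ≈ 3.8 mA

Thevenize the base divider: V_Th = V_CC·R_2/(R_1+R_2) = 15×3.3/18.3 = 2.7 V, R_Th = R_1‖R_2 = 2.7 kΩ.
Base-emitter loop: V_Th = I_B·R_Th + V_BE + (β+1)I_B·R_E, so I_B = (2.7 − 0.7) / (2.7 + 51×0.47) = 0.0752 mA.
I_C = β·I_B = 50×0.0752 = 3.76 mA, and I_E = (β+1)I_B = 3.83 mA.
V_CE = V_CC − I_C·R_C − I_E·R_E = 15 − 3.76×2.2 − 3.83×0.47 = 4.93 V.
V_CE = 4.93 V > 0.2 V confirms active-region operation.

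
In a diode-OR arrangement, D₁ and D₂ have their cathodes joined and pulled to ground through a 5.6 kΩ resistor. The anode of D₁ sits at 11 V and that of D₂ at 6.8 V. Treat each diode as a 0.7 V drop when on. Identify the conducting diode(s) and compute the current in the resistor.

Assume both conduct. Then node N would need to be at both 11−0.7 = 10.3 V and 6.8−0.7 = 6.1 V, which is impossible.
Assume only D₁ conducts: V_N = 11 − 0.7 = 10.3 V, so I_R = 10.3/5.6 = 1.84 mA.
Check D₂: its anode-to-cathode voltage is 6.8 − 10.3 = -3.5 V < 0.7 V, so it is off. The assumption is consistent.

Only D₁ conducts; I_R ≈ 1.8 mA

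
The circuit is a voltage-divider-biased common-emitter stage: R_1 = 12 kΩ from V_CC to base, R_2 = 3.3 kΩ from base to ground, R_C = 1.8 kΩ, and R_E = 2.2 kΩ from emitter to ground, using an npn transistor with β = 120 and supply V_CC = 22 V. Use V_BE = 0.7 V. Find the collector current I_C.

I_C ≈ 1.8 mA

Thevenize the base divider: V_Th = V_CC·R_2/(R_1+R_2) = 22×3.3/15.3 = 4.75 V, R_Th = R_1‖R_2 = 2.59 kΩ.
Base-emitter loop: V_Th = I_B·R_Th + V_BE + (β+1)I_B·R_E, so I_B = (4.75 − 0.7) / (2.59 + 121×2.2) = 0.015 mA.
I_C = β·I_B = 120×0.015 = 1.81 mA, and I_E = (β+1)I_B = 1.82 mA.
V_CE = V_CC − I_C·R_C − I_E·R_E = 22 − 1.81×1.8 − 1.82×2.2 = 14.7 V.
V_CE = 14.7 V > 0.2 V confirms active-region operation.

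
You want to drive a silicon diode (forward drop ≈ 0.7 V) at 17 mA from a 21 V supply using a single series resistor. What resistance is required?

The resistor drops V_S − V_D = 21 − 0.7 = 20.3 V at 17 mA.
R = 20.3 V / 17 mA = 1.19 kΩ.

R ≈ 1.2 kΩ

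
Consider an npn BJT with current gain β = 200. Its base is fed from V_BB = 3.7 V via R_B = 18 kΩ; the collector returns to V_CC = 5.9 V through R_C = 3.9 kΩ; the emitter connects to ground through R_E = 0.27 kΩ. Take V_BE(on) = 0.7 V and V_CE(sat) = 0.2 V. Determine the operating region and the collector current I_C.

saturation; I_C ≈ 1.4 mA

Assume active: I_B = (3.7 − 0.7)/(18 + 201×0.27) = 0.0415 mA, I_C = β·I_B = 8.3 mA.
Then V_CE = 5.9 − 8.3×3.9 − 8.34×0.27 = -28.7 V < 0.2 V — the active assumption fails.
Re-solve with V_CE = 0.2 V. KCL at the emitter: V_E/R_E = (V_BB−0.7−V_E)/R_B + (V_CC−0.2−V_E)/R_C, giving V_E = 0.405 V.
I_C = (V_CC − 0.2 − V_E)/R_C = (5.7 − 0.405)/3.9 = 1.36 mA.
Check: I_B = (3 − 0.405)/18 = 0.144 mA, and β·I_B = 28.8 mA > I_C, confirming saturation.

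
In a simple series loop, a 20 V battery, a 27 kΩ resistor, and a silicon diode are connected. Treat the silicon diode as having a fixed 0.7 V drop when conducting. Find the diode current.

KVL around the loop: 20 = V_D + I·R = 0.7 + I × 27 kΩ.
So I = (20 − 0.7) / 27 kΩ = 19.3 / 27 = 0.715 mA.

I ≈ 0.71 mA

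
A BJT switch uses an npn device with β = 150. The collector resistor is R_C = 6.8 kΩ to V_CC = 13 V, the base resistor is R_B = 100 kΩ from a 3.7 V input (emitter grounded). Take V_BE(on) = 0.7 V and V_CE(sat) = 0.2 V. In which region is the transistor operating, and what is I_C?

saturation; I_C ≈ 1.9 mA

Assume active: I_B = (3.7 − 0.7)/100 = 0.03 mA, giving I_C = β·I_B = 4.5 mA.
But then V_CE = 13 − 4.5×6.8 = -17.6 V < V_CE(sat) = 0.2 V — impossible in the active region.
So the transistor is saturated. With V_CE = 0.2 V, I_C = (V_CC − 0.2)/R_C = 12.8/6.8 = 1.88 mA.
Check: β·I_B = 4.5 mA > I_C = 1.88 mA, confirming saturation.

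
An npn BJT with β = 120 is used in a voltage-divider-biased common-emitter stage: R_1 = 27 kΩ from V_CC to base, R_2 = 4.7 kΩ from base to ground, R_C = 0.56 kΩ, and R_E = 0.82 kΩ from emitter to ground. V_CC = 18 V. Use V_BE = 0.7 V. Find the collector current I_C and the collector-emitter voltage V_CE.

I_C ≈ 2.3 mA, V_CE ≈ 15 V

Thevenize the base divider: V_Th = V_CC·R_2/(R_1+R_2) = 18×4.7/31.7 = 2.67 V, R_Th = R_1‖R_2 = 4 kΩ.
Base-emitter loop: V_Th = I_B·R_Th + V_BE + (β+1)I_B·R_E, so I_B = (2.67 − 0.7) / (4 + 121×0.82) = 0.0191 mA.
I_C = β·I_B = 120×0.0191 = 2.29 mA, and I_E = (β+1)I_B = 2.31 mA.
V_CE = V_CC − I_C·R_C − I_E·R_E = 18 − 2.29×0.56 − 2.31×0.82 = 14.8 V.
V_CE = 14.8 V > 0.2 V confirms active-region operation.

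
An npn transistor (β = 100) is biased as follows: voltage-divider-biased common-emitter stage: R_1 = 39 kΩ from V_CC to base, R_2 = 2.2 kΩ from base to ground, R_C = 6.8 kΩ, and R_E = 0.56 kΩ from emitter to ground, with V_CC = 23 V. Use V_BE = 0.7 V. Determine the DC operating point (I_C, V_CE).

Thevenize the base divider: V_Th = V_CC·R_2/(R_1+R_2) = 23×2.2/41.2 = 1.23 V, R_Th = R_1‖R_2 = 2.08 kΩ.
Base-emitter loop: V_Th = I_B·R_Th + V_BE + (β+1)I_B·R_E, so I_B = (1.23 − 0.7) / (2.08 + 101×0.56) = 0.00901 mA.
I_C = β·I_B = 100×0.00901 = 0.901 mA, and I_E = (β+1)I_B = 0.91 mA.
V_CE = V_CC − I_C·R_C − I_E·R_E = 23 − 0.901×6.8 − 0.91×0.56 = 16.4 V.
V_CE = 16.4 V > 0.2 V confirms active-region operation.

I_C ≈ 0.9 mA, V_CE ≈ 16 V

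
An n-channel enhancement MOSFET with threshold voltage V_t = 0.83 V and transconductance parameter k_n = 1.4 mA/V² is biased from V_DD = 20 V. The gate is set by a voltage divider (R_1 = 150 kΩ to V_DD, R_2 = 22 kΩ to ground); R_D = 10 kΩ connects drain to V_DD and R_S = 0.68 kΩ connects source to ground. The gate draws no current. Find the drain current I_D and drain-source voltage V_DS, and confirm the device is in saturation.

I_D ≈ 0.89 mA, V_DS ≈ 11 V

V_G = V_DD·R_2/(R_1+R_2) = 20×22/172 = 2.56 V.
Assume saturation: I_D = (k_n/2)(V_GS − V_t)² with V_GS = V_G − I_D·R_S = 2.56 − 0.68·I_D.
Substituting gives 0.324·I_D² − 2.65·I_D + 2.09 = 0, with roots I_D = 0.886 or 7.29 mA.
The root I_D = 7.29 mA gives V_GS = -2.4 V ≤ V_t, so take I_D = 0.886 mA.
Then V_GS = 1.96 V and V_DS = V_DD − I_D(R_D+R_S) = 20 − 0.886×10.7 = 10.5 V.
Saturation requires V_DS ≥ V_GS − V_t = 1.13 V; 10.5 ≥ 1.13 ✓.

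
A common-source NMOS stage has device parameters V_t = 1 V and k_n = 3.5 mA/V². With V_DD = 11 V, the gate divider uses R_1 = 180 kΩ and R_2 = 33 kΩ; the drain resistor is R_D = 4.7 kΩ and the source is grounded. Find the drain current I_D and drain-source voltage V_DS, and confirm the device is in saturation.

I_D ≈ 0.87 mA, V_DS ≈ 6.9 V

V_G = V_DD·R_2/(R_1+R_2) = 11×33/213 = 1.7 V. With the source grounded, V_GS = V_G = 1.7 V.
Assume saturation: I_D = (k_n/2)(V_GS − V_t)² = (3.5/2)×(1.7 − 1)² = 1.75×0.704² = 0.868 mA.
V_DS = V_DD − I_D·R_D = 11 − 0.868×4.7 = 6.92 V.
Saturation requires V_DS ≥ V_GS − V_t = 0.704 V; 6.92 ≥ 0.704 ✓.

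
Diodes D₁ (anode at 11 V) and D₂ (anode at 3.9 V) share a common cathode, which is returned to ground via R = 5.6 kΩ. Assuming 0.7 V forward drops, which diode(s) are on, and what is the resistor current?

Assume both conduct. Then node N would need to be at both 11−0.7 = 10.3 V and 3.9−0.7 = 3.2 V, which is impossible.
Assume only D₁ conducts: V_N = 11 − 0.7 = 10.3 V, so I_R = 10.3/5.6 = 1.84 mA.
Check D₂: its anode-to-cathode voltage is 3.9 − 10.3 = -6.4 V < 0.7 V, so it is off. The assumption is consistent.

Only D₁ conducts; I_R ≈ 1.8 mA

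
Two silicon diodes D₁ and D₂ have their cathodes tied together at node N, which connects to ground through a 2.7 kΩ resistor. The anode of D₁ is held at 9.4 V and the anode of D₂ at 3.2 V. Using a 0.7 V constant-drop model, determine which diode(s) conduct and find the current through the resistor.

Assume both conduct. Then node N would need to be at both 9.4−0.7 = 8.7 V and 3.2−0.7 = 2.5 V, which is impossible.
Assume only D₁ conducts: V_N = 9.4 − 0.7 = 8.7 V, so I_R = 8.7/2.7 = 3.22 mA.
Check D₂: its anode-to-cathode voltage is 3.2 − 8.7 = -5.5 V < 0.7 V, so it is off. The assumption is consistent.

Only D₁ conducts; I_R ≈ 3.2 mA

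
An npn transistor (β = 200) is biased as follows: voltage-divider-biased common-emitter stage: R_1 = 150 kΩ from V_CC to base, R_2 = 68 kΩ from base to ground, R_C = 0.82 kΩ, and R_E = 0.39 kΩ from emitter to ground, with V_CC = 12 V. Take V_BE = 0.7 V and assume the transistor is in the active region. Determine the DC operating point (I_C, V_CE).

I_C ≈ 4.9 mA, V_CE ≈ 6.1 V

Thevenize the base divider: V_Th = V_CC·R_2/(R_1+R_2) = 12×68/218 = 3.74 V, R_Th = R_1‖R_2 = 46.8 kΩ.
Base-emitter loop: V_Th = I_B·R_Th + V_BE + (β+1)I_B·R_E, so I_B = (3.74 − 0.7) / (46.8 + 201×0.39) = 0.0243 mA.
I_C = β·I_B = 200×0.0243 = 4.86 mA, and I_E = (β+1)I_B = 4.89 mA.
V_CE = V_CC − I_C·R_C − I_E·R_E = 12 − 4.86×0.82 − 4.89×0.39 = 6.11 V.
V_CE = 6.11 V > 0.2 V confirms active-region operation.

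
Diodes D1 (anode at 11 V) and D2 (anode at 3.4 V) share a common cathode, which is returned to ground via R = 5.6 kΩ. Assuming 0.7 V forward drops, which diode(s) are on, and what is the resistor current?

Only D1 conducts; I_R ≈ 1.8 mA

Assume both conduct. Then node N would need to be at both 11−0.7 = 10.3 V and 3.4−0.7 = 2.7 V, which is impossible.
Assume only D1 conducts: V_N = 11 − 0.7 = 10.3 V, so I_R = 10.3/5.6 = 1.84 mA.
Check D2: its anode-to-cathode voltage is 3.4 − 10.3 = -6.9 V < 0.7 V, so it is off. The assumption is consistent.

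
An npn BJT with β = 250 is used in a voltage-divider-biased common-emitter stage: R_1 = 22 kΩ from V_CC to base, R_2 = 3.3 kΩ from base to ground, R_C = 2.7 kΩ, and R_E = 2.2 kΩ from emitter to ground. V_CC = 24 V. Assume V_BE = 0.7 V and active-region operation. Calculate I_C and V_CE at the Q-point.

Thevenize the base divider: V_Th = V_CC·R_2/(R_1+R_2) = 24×3.3/25.3 = 3.13 V, R_Th = R_1‖R_2 = 2.87 kΩ.
Base-emitter loop: V_Th = I_B·R_Th + V_BE + (β+1)I_B·R_E, so I_B = (3.13 − 0.7) / (2.87 + 251×2.2) = 0.00438 mA.
I_C = β·I_B = 250×0.00438 = 1.09 mA, and I_E = (β+1)I_B = 1.1 mA.
V_CE = V_CC − I_C·R_C − I_E·R_E = 24 − 1.09×2.7 − 1.1×2.2 = 18.6 V.
V_CE = 18.6 V > 0.2 V confirms active-region operation.

I_C ≈ 1.1 mA, V_CE ≈ 19 V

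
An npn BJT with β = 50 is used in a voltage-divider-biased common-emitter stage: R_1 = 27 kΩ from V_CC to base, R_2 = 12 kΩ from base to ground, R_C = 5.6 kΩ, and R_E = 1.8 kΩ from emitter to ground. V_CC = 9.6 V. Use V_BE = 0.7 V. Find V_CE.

Thevenize the base divider: V_Th = V_CC·R_2/(R_1+R_2) = 9.6×12/39 = 2.95 V, R_Th = R_1‖R_2 = 8.31 kΩ.
Base-emitter loop: V_Th = I_B·R_Th + V_BE + (β+1)I_B·R_E, so I_B = (2.95 − 0.7) / (8.31 + 51×1.8) = 0.0225 mA.
I_C = β·I_B = 50×0.0225 = 1.13 mA, and I_E = (β+1)I_B = 1.15 mA.
V_CE = V_CC − I_C·R_C − I_E·R_E = 9.6 − 1.13×5.6 − 1.15×1.8 = 1.23 V.
V_CE = 1.23 V > 0.2 V confirms active-region operation.

V_CE ≈ 1.2 V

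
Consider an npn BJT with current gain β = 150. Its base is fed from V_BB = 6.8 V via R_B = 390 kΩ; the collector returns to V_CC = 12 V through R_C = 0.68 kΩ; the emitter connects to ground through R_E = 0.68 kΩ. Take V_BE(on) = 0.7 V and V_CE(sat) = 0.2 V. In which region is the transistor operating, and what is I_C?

Assume active. Base-emitter loop: I_B = (V_BB − V_BE)/(R_B + (β+1)R_E) = (6.8 − 0.7)/(390 + 151×0.68) = 0.0124 mA.
I_C = β·I_B = 150×0.0124 = 1.86 mA.
V_CE = V_CC − I_C·R_C − I_E·R_E = 12 − 1.86×0.68 − 1.87×0.68 = 9.47 V > V_CE(sat), so the active-region assumption holds.

active; I_C ≈ 1.9 mA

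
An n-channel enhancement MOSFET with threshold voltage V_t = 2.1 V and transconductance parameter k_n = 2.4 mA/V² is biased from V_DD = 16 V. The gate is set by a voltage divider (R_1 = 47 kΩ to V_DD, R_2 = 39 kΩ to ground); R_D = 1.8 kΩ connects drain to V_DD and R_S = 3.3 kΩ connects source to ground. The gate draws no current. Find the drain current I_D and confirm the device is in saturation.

I_D ≈ 1.3 mA

V_G = V_DD·R_2/(R_1+R_2) = 16×39/86 = 7.26 V.
Assume saturation: I_D = (k_n/2)(V_GS − V_t)² with V_GS = V_G − I_D·R_S = 7.26 − 3.3·I_D.
Substituting gives 13.1·I_D² − 41.8·I_D + 31.9 = 0, with roots I_D = 1.25 or 1.95 mA.
The root I_D = 1.95 mA gives V_GS = 0.826 V ≤ V_t, so take I_D = 1.25 mA.
Then V_GS = 3.12 V and V_DS = V_DD − I_D(R_D+R_S) = 16 − 1.25×5.1 = 9.61 V.
Saturation requires V_DS ≥ V_GS − V_t = 1.02 V; 9.61 ≥ 1.02 ✓.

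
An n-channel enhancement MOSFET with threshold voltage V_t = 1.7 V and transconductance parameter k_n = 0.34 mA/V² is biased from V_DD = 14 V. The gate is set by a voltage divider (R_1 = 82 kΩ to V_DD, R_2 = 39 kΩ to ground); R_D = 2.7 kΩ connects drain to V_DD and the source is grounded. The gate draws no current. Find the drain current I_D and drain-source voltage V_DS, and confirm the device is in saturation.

V_G = V_DD·R_2/(R_1+R_2) = 14×39/121 = 4.51 V. With the source grounded, V_GS = V_G = 4.51 V.
Assume saturation: I_D = (k_n/2)(V_GS − V_t)² = (0.34/2)×(4.51 − 1.7)² = 0.17×2.81² = 1.34 mA.
V_DS = V_DD − I_D·R_D = 14 − 1.34×2.7 = 10.4 V.
Saturation requires V_DS ≥ V_GS − V_t = 2.81 V; 10.4 ≥ 2.81 ✓.

I_D ≈ 1.3 mA, V_DS ≈ 10 V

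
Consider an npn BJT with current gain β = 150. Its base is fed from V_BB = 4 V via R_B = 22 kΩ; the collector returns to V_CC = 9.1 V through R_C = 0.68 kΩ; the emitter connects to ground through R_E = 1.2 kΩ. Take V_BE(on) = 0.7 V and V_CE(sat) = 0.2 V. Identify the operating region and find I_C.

Assume active. Base-emitter loop: I_B = (V_BB − V_BE)/(R_B + (β+1)R_E) = (4 − 0.7)/(22 + 151×1.2) = 0.0162 mA.
I_C = β·I_B = 150×0.0162 = 2.44 mA.
V_CE = V_CC − I_C·R_C − I_E·R_E = 9.1 − 2.44×0.68 − 2.45×1.2 = 4.5 V > V_CE(sat), so the active-region assumption holds.

active; I_C ≈ 2.4 mA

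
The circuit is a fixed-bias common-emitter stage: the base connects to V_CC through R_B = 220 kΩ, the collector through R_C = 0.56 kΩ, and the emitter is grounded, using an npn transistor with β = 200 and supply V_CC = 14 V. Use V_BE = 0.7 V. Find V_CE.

Base loop: V_CC = I_B·R_B + V_BE, so I_B = (14 − 0.7)/220 kΩ = 0.0605 mA.
In the active region I_C = β·I_B = 200 × 0.0605 = 12.1 mA.
Collector loop: V_CE = V_CC − I_C·R_C = 14 − 12.1×0.56 = 7.23 V.
Since V_CE = 7.23 V > V_CE(sat) ≈ 0.2 V, the transistor is in the active region as assumed.

V_CE ≈ 7.2 V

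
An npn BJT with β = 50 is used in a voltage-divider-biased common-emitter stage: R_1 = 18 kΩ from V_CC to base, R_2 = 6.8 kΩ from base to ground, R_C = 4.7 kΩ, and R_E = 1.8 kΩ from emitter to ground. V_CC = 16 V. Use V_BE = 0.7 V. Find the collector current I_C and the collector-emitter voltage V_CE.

Thevenize the base divider: V_Th = V_CC·R_2/(R_1+R_2) = 16×6.8/24.8 = 4.39 V, R_Th = R_1‖R_2 = 4.94 kΩ.
Base-emitter loop: V_Th = I_B·R_Th + V_BE + (β+1)I_B·R_E, so I_B = (4.39 − 0.7) / (4.94 + 51×1.8) = 0.0381 mA.
I_C = β·I_B = 50×0.0381 = 1.91 mA, and I_E = (β+1)I_B = 1.94 mA.
V_CE = V_CC − I_C·R_C − I_E·R_E = 16 − 1.91×4.7 − 1.94×1.8 = 3.54 V.
V_CE = 3.54 V > 0.2 V confirms active-region operation.

I_C ≈ 1.9 mA, V_CE ≈ 3.5 V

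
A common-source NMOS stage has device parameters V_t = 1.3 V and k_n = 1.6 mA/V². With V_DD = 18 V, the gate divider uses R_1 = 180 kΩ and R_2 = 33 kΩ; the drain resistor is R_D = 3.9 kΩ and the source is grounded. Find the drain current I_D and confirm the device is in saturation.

I_D ≈ 1.8 mA

V_G = V_DD·R_2/(R_1+R_2) = 18×33/213 = 2.79 V. With the source grounded, V_GS = V_G = 2.79 V.
Assume saturation: I_D = (k_n/2)(V_GS − V_t)² = (1.6/2)×(2.79 − 1.3)² = 0.8×1.49² = 1.77 mA.
V_DS = V_DD − I_D·R_D = 18 − 1.77×3.9 = 11.1 V.
Saturation requires V_DS ≥ V_GS − V_t = 1.49 V; 11.1 ≥ 1.49 ✓.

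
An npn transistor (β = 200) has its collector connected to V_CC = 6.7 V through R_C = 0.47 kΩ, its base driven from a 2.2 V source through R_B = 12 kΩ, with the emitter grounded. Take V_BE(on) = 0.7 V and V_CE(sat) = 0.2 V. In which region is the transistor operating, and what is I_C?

saturation; I_C ≈ 14 mA

Assume active: I_B = (2.2 − 0.7)/12 = 0.125 mA, giving I_C = β·I_B = 25 mA.
But then V_CE = 6.7 − 25×0.47 = -5.05 V < V_CE(sat) = 0.2 V — impossible in the active region.
So the transistor is saturated. With V_CE = 0.2 V, I_C = (V_CC − 0.2)/R_C = 6.5/0.47 = 13.8 mA.
Check: β·I_B = 25 mA > I_C = 13.8 mA, confirming saturation.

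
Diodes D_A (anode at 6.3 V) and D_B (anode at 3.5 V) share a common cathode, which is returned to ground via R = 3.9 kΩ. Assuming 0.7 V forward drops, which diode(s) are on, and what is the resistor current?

Assume both conduct. Then node N would need to be at both 6.3−0.7 = 5.6 V and 3.5−0.7 = 2.8 V, which is impossible.
Assume only D_A conducts: V_N = 6.3 − 0.7 = 5.6 V, so I_R = 5.6/3.9 = 1.44 mA.
Check D_B: its anode-to-cathode voltage is 3.5 − 5.6 = -2.1 V < 0.7 V, so it is off. The assumption is consistent.

Only D_A conducts; I_R ≈ 1.4 mA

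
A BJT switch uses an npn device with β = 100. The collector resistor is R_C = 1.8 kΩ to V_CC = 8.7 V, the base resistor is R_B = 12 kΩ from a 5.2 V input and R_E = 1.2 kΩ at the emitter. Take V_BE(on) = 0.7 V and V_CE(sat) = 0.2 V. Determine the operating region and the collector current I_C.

saturation; I_C ≈ 2.8 mA

Assume active: I_B = (5.2 − 0.7)/(12 + 101×1.2) = 0.0338 mA, I_C = β·I_B = 3.38 mA.
Then V_CE = 8.7 − 3.38×1.8 − 3.41×1.2 = -1.48 V < 0.2 V — the active assumption fails.
Re-solve with V_CE = 0.2 V. KCL at the emitter: V_E/R_E = (V_BB−0.7−V_E)/R_B + (V_CC−0.2−V_E)/R_C, giving V_E = 3.46 V.
I_C = (V_CC − 0.2 − V_E)/R_C = (8.5 − 3.46)/1.8 = 2.8 mA.
Check: I_B = (4.5 − 3.46)/12 = 0.0865 mA, and β·I_B = 8.65 mA > I_C, confirming saturation.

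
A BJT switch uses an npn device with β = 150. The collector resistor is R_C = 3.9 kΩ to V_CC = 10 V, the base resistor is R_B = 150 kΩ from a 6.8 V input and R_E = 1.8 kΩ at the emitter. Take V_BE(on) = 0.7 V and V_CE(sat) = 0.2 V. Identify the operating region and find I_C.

saturation; I_C ≈ 1.7 mA

Assume active: I_B = (6.8 − 0.7)/(150 + 151×1.8) = 0.0145 mA, I_C = β·I_B = 2.17 mA.
Then V_CE = 10 − 2.17×3.9 − 2.18×1.8 = -2.39 V < 0.2 V — the active assumption fails.
Re-solve with V_CE = 0.2 V. KCL at the emitter: V_E/R_E = (V_BB−0.7−V_E)/R_B + (V_CC−0.2−V_E)/R_C, giving V_E = 3.12 V.
I_C = (V_CC − 0.2 − V_E)/R_C = (9.8 − 3.12)/3.9 = 1.71 mA.
Check: I_B = (6.1 − 3.12)/150 = 0.0199 mA, and β·I_B = 2.98 mA > I_C, confirming saturation.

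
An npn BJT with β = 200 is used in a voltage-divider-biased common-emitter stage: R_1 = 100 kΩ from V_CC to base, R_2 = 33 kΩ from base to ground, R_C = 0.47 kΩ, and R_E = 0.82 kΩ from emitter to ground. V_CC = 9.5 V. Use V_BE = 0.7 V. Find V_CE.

Thevenize the base divider: V_Th = V_CC·R_2/(R_1+R_2) = 9.5×33/133 = 2.36 V, R_Th = R_1‖R_2 = 24.8 kΩ.
Base-emitter loop: V_Th = I_B·R_Th + V_BE + (β+1)I_B·R_E, so I_B = (2.36 − 0.7) / (24.8 + 201×0.82) = 0.00874 mA.
I_C = β·I_B = 200×0.00874 = 1.75 mA, and I_E = (β+1)I_B = 1.76 mA.
V_CE = V_CC − I_C·R_C − I_E·R_E = 9.5 − 1.75×0.47 − 1.76×0.82 = 7.24 V.
V_CE = 7.24 V > 0.2 V confirms active-region operation.

V_CE ≈ 7.2 V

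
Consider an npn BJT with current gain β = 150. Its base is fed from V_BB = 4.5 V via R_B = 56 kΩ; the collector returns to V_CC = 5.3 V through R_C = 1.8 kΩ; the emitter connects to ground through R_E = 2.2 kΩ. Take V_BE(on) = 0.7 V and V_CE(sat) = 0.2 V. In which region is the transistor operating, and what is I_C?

Assume active: I_B = (4.5 − 0.7)/(56 + 151×2.2) = 0.00979 mA, I_C = β·I_B = 1.47 mA.
Then V_CE = 5.3 − 1.47×1.8 − 1.48×2.2 = -0.595 V < 0.2 V — the active assumption fails.
Re-solve with V_CE = 0.2 V. KCL at the emitter: V_E/R_E = (V_BB−0.7−V_E)/R_B + (V_CC−0.2−V_E)/R_C, giving V_E = 2.82 V.
I_C = (V_CC − 0.2 − V_E)/R_C = (5.1 − 2.82)/1.8 = 1.27 mA.
Check: I_B = (3.8 − 2.82)/56 = 0.0175 mA, and β·I_B = 2.62 mA > I_C, confirming saturation.

saturation; I_C ≈ 1.3 mA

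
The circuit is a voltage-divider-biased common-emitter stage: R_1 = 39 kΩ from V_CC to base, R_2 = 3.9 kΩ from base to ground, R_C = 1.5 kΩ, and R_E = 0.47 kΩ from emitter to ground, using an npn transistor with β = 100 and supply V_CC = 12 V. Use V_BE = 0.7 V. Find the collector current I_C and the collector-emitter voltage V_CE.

I_C ≈ 0.77 mA, V_CE ≈ 10 V

Thevenize the base divider: V_Th = V_CC·R_2/(R_1+R_2) = 12×3.9/42.9 = 1.09 V, R_Th = R_1‖R_2 = 3.55 kΩ.
Base-emitter loop: V_Th = I_B·R_Th + V_BE + (β+1)I_B·R_E, so I_B = (1.09 − 0.7) / (3.55 + 101×0.47) = 0.00766 mA.
I_C = β·I_B = 100×0.00766 = 0.766 mA, and I_E = (β+1)I_B = 0.774 mA.
V_CE = V_CC − I_C·R_C − I_E·R_E = 12 − 0.766×1.5 − 0.774×0.47 = 10.5 V.
V_CE = 10.5 V > 0.2 V confirms active-region operation.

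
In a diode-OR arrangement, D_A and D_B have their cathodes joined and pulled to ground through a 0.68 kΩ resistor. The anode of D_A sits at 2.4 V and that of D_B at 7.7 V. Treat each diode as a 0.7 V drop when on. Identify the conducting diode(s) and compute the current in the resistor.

Only D_B conducts; I_R ≈ 10 mA

Assume both conduct. Then node N would need to be at both 2.4−0.7 = 1.7 V and 7.7−0.7 = 7 V, which is impossible.
Assume only D_B conducts: V_N = 7.7 − 0.7 = 7 V, so I_R = 7/0.68 = 10.3 mA.
Check D_A: its anode-to-cathode voltage is 2.4 − 7 = -4.6 V < 0.7 V, so it is off. The assumption is consistent.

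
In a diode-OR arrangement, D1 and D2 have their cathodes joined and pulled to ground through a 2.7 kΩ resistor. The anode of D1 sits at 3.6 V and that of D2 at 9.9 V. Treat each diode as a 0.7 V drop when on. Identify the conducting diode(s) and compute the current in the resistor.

Assume both conduct. Then node N would need to be at both 3.6−0.7 = 2.9 V and 9.9−0.7 = 9.2 V, which is impossible.
Assume only D2 conducts: V_N = 9.9 − 0.7 = 9.2 V, so I_R = 9.2/2.7 = 3.41 mA.
Check D1: its anode-to-cathode voltage is 3.6 − 9.2 = -5.6 V < 0.7 V, so it is off. The assumption is consistent.

Only D2 conducts; I_R ≈ 3.4 mA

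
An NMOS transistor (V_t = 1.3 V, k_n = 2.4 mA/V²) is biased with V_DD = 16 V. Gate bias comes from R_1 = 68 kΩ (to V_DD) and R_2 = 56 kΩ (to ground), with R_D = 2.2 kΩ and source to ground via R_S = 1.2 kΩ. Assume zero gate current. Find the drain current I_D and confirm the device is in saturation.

V_G = V_DD·R_2/(R_1+R_2) = 16×56/124 = 7.23 V.
Assume saturation: I_D = (k_n/2)(V_GS − V_t)² with V_GS = V_G − I_D·R_S = 7.23 − 1.2·I_D.
Substituting gives 1.73·I_D² − 18.1·I_D + 42.1 = 0, with roots I_D = 3.51 or 6.94 mA.
The root I_D = 6.94 mA gives V_GS = -1.11 V ≤ V_t, so take I_D = 3.51 mA.
Then V_GS = 3.01 V and V_DS = V_DD − I_D(R_D+R_S) = 16 − 3.51×3.4 = 4.06 V.
Saturation requires V_DS ≥ V_GS − V_t = 1.71 V; 4.06 ≥ 1.71 ✓.

I_D ≈ 3.5 mA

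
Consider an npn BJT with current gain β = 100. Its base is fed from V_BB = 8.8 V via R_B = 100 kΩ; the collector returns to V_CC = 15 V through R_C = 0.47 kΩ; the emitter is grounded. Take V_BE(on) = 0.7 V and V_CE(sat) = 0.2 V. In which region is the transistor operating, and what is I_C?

active; I_C ≈ 8.1 mA

Assume active. Base-emitter loop: I_B = (V_BB − V_BE)/R_B = (8.8 − 0.7)/100 = 0.081 mA.
I_C = β·I_B = 100×0.081 = 8.1 mA.
V_CE = V_CC − I_C·R_C = 15 − 8.1×0.47 = 11.2 V > V_CE(sat), so the active-region assumption holds.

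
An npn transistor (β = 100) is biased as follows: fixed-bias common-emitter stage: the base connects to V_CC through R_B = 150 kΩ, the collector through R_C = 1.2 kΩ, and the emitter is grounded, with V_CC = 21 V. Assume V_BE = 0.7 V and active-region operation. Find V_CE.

Base loop: V_CC = I_B·R_B + V_BE, so I_B = (21 − 0.7)/150 kΩ = 0.135 mA.
In the active region I_C = β·I_B = 100 × 0.135 = 13.5 mA.
Collector loop: V_CE = V_CC − I_C·R_C = 21 − 13.5×1.2 = 4.76 V.
Since V_CE = 4.76 V > V_CE(sat) ≈ 0.2 V, the transistor is in the active region as assumed.

V_CE ≈ 4.8 V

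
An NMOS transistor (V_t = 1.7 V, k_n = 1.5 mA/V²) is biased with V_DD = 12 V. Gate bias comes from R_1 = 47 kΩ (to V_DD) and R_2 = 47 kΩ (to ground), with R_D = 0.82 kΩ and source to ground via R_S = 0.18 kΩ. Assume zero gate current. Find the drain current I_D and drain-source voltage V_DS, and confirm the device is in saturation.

I_D ≈ 7 mA, V_DS ≈ 5 V

V_G = V_DD·R_2/(R_1+R_2) = 12×47/94 = 6 V.
Assume saturation: I_D = (k_n/2)(V_GS − V_t)² with V_GS = V_G − I_D·R_S = 6 − 0.18·I_D.
Substituting gives 0.0243·I_D² − 2.16·I_D + 13.9 = 0, with roots I_D = 6.96 or 82 mA.
The root I_D = 82 mA gives V_GS = -8.75 V ≤ V_t, so take I_D = 6.96 mA.
Then V_GS = 4.75 V and V_DS = V_DD − I_D(R_D+R_S) = 12 − 6.96×1 = 5.04 V.
Saturation requires V_DS ≥ V_GS − V_t = 3.05 V; 5.04 ≥ 3.05 ✓.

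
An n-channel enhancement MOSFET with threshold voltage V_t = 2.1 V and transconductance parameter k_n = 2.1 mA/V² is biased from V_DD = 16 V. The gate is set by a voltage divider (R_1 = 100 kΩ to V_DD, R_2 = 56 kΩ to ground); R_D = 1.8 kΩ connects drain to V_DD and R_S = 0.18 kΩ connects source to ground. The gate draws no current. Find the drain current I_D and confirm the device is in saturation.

V_G = V_DD·R_2/(R_1+R_2) = 16×56/156 = 5.74 V.
Assume saturation: I_D = (k_n/2)(V_GS − V_t)² with V_GS = V_G − I_D·R_S = 5.74 − 0.18·I_D.
Substituting gives 0.034·I_D² − 2.38·I_D + 13.9 = 0, with roots I_D = 6.46 or 63.4 mA.
The root I_D = 63.4 mA gives V_GS = -5.67 V ≤ V_t, so take I_D = 6.46 mA.
Then V_GS = 4.58 V and V_DS = V_DD − I_D(R_D+R_S) = 16 − 6.46×1.98 = 3.21 V.
Saturation requires V_DS ≥ V_GS − V_t = 2.48 V; 3.21 ≥ 2.48 ✓.

I_D ≈ 6.5 mA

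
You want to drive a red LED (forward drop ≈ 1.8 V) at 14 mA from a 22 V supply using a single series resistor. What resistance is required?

The resistor drops V_S − V_D = 22 − 1.8 = 20.2 V at 14 mA.
R = 20.2 V / 14 mA = 1.44 kΩ.

R ≈ 1.4 kΩ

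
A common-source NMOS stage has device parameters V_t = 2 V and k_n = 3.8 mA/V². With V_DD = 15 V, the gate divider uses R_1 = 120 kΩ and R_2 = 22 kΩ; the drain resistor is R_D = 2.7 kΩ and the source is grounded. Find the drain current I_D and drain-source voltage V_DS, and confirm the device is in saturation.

I_D ≈ 0.2 mA, V_DS ≈ 14 V

V_G = V_DD·R_2/(R_1+R_2) = 15×22/142 = 2.32 V. With the source grounded, V_GS = V_G = 2.32 V.
Assume saturation: I_D = (k_n/2)(V_GS − V_t)² = (3.8/2)×(2.32 − 2)² = 1.9×0.324² = 0.199 mA.
V_DS = V_DD − I_D·R_D = 15 − 0.199×2.7 = 14.5 V.
Saturation requires V_DS ≥ V_GS − V_t = 0.324 V; 14.5 ≥ 0.324 ✓.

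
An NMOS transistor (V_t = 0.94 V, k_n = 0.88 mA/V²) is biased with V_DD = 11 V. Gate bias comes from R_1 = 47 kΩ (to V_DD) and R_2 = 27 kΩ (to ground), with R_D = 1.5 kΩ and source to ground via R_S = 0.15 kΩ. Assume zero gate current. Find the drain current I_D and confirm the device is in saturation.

I_D ≈ 3 mA

V_G = V_DD·R_2/(R_1+R_2) = 11×27/74 = 4.01 V.
Assume saturation: I_D = (k_n/2)(V_GS − V_t)² with V_GS = V_G − I_D·R_S = 4.01 − 0.15·I_D.
Substituting gives 0.0099·I_D² − 1.41·I_D + 4.16 = 0, with roots I_D = 3.02 or 139 mA.
The root I_D = 139 mA gives V_GS = -16.8 V ≤ V_t, so take I_D = 3.02 mA.
Then V_GS = 3.56 V and V_DS = V_DD − I_D(R_D+R_S) = 11 − 3.02×1.65 = 6.02 V.
Saturation requires V_DS ≥ V_GS − V_t = 2.62 V; 6.02 ≥ 2.62 ✓.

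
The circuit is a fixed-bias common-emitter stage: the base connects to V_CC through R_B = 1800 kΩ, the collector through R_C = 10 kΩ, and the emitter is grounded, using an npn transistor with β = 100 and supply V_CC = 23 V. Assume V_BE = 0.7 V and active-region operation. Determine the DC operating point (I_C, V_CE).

I_C ≈ 1.2 mA, V_CE ≈ 11 V

Base loop: V_CC = I_B·R_B + V_BE, so I_B = (23 − 0.7)/1800 kΩ = 0.0124 mA.
In the active region I_C = β·I_B = 100 × 0.0124 = 1.24 mA.
Collector loop: V_CE = V_CC − I_C·R_C = 23 − 1.24×10 = 10.6 V.
Since V_CE = 10.6 V > V_CE(sat) ≈ 0.2 V, the transistor is in the active region as assumed.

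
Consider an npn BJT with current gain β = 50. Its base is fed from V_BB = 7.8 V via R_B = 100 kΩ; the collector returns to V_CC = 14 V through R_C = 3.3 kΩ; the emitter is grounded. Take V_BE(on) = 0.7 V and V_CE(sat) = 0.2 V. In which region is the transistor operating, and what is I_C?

active; I_C ≈ 3.5 mA

Assume active. Base-emitter loop: I_B = (V_BB − V_BE)/R_B = (7.8 − 0.7)/100 = 0.071 mA.
I_C = β·I_B = 50×0.071 = 3.55 mA.
V_CE = V_CC − I_C·R_C = 14 − 3.55×3.3 = 2.29 V > V_CE(sat), so the active-region assumption holds.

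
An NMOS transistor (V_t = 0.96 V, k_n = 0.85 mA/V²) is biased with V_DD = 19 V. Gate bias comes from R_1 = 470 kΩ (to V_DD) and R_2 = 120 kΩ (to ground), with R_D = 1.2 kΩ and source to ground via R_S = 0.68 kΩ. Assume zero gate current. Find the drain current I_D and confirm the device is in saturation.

V_G = V_DD·R_2/(R_1+R_2) = 19×120/590 = 3.86 V.
Assume saturation: I_D = (k_n/2)(V_GS − V_t)² with V_GS = V_G − I_D·R_S = 3.86 − 0.68·I_D.
Substituting gives 0.197·I_D² − 2.68·I_D + 3.59 = 0, with roots I_D = 1.5 or 12.1 mA.
The root I_D = 12.1 mA gives V_GS = -4.38 V ≤ V_t, so take I_D = 1.5 mA.
Then V_GS = 2.84 V and V_DS = V_DD − I_D(R_D+R_S) = 19 − 1.5×1.88 = 16.2 V.
Saturation requires V_DS ≥ V_GS − V_t = 1.88 V; 16.2 ≥ 1.88 ✓.

I_D ≈ 1.5 mA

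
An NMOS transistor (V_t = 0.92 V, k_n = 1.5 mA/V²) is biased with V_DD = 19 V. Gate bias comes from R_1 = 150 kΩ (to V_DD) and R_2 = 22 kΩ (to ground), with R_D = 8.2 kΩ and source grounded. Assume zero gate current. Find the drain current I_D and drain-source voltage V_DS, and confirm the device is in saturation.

I_D ≈ 1.7 mA, V_DS ≈ 5 V

V_G = V_DD·R_2/(R_1+R_2) = 19×22/172 = 2.43 V. With the source grounded, V_GS = V_G = 2.43 V.
Assume saturation: I_D = (k_n/2)(V_GS − V_t)² = (1.5/2)×(2.43 − 0.92)² = 0.75×1.51² = 1.71 mA.
V_DS = V_DD − I_D·R_D = 19 − 1.71×8.2 = 4.97 V.
Saturation requires V_DS ≥ V_GS − V_t = 1.51 V; 4.97 ≥ 1.51 ✓.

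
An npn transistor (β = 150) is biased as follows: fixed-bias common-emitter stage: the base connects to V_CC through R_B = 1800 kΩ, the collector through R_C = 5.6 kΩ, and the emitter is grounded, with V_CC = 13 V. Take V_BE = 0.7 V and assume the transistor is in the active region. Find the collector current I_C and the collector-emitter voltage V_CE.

Base loop: V_CC = I_B·R_B + V_BE, so I_B = (13 − 0.7)/1800 kΩ = 0.00683 mA.
In the active region I_C = β·I_B = 150 × 0.00683 = 1.03 mA.
Collector loop: V_CE = V_CC − I_C·R_C = 13 − 1.03×5.6 = 7.26 V.
Since V_CE = 7.26 V > V_CE(sat) ≈ 0.2 V, the transistor is in the active region as assumed.

I_C ≈ 1 mA, V_CE ≈ 7.3 V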